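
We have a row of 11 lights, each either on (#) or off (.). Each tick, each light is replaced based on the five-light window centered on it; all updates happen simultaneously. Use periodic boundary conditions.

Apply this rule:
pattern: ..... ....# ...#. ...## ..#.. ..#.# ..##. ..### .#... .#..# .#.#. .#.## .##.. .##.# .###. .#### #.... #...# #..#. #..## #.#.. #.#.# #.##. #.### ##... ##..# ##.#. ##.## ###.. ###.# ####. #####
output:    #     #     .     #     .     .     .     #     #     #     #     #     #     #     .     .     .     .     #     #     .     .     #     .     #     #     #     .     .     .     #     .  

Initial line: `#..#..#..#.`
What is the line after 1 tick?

.##.##.##.#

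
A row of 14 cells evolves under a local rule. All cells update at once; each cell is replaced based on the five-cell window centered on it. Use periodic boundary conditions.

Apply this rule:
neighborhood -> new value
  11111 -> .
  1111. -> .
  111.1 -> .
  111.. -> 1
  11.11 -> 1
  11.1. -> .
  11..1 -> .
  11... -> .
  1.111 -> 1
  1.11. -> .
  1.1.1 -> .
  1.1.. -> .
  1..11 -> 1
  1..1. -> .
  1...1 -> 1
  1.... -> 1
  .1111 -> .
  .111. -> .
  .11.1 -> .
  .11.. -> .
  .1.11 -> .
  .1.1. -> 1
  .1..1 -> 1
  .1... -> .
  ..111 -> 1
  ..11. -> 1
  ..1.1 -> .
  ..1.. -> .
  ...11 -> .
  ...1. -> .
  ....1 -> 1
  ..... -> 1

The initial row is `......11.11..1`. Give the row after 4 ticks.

11.1.1.11.1.11

.1111.1.1.....
.1.....1..1111
...111..111...
11.1.1.11.1.11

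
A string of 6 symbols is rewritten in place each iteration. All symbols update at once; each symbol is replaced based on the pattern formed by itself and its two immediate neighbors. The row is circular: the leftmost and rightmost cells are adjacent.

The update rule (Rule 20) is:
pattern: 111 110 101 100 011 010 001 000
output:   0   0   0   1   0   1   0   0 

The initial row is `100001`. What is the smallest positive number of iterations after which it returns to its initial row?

010000
011000
000100
000110
000001
100001

6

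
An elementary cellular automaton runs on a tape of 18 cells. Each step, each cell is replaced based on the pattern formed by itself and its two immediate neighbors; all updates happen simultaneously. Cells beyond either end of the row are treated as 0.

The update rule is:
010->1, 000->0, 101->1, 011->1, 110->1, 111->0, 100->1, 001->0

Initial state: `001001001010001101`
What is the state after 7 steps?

step 1: 001101101111001111
step 2: 001111111001101001
step 3: 001000001101111101
step 4: 001100001111000111
step 5: 001110001001100101
step 6: 001011001101110111
step 7: 001111101111011101

001111101111011101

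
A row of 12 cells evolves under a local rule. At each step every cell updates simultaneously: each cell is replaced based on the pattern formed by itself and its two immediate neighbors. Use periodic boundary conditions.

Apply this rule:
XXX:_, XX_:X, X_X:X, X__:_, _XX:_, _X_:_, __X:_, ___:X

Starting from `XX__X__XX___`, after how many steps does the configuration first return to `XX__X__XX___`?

_X______X_X_
___XXXX__X__
XX____X____X
_X_XX___XX__
__X_X_X__X_X
___X_X____X_
XX__X__XX___

7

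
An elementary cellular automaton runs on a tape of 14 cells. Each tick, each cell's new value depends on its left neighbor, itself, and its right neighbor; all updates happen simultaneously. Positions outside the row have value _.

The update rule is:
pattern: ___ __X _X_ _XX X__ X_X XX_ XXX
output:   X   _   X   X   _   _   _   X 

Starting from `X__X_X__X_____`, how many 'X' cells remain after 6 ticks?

X__X_X__X_XXXX
X__X_X__X_XXX_
X__X_X__X_XX__
X__X_X__X_X__X
X__X_X__X_X__X  (fixed point — unchanged through tick 6)
count of X: 6

6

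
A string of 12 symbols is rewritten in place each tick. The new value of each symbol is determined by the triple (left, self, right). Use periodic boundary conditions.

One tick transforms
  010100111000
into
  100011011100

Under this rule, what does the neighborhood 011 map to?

0

At position 6 the neighborhood is 011; the next row has 0 there.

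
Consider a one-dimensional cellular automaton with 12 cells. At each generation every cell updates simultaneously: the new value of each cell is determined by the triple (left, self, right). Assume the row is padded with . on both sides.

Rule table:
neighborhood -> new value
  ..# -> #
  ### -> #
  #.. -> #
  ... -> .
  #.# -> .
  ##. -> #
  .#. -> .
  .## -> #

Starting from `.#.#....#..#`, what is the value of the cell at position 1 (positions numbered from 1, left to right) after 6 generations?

#...#..#.##.
.#.#.##..###
#....#######
.#..########
#.##########
..##########
position 1 holds .

.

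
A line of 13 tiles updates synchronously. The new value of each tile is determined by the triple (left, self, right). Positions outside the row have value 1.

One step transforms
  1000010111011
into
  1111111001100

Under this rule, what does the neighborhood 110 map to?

At position 0 the neighborhood is 110; the next row has 1 there.

1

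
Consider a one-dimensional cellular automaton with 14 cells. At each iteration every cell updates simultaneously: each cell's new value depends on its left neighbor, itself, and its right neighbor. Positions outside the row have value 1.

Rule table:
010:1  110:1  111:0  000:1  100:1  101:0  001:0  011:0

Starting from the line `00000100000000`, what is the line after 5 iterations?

11110111111110
00010000000010
11011111111010
01000000001010
01111111101010

01111111101010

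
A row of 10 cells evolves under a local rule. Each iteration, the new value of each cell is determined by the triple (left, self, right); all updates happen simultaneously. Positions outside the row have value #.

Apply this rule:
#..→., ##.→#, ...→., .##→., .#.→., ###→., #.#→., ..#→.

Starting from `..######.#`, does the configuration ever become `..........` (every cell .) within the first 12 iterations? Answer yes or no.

.......#..
..........
all cells are . at iteration 2

yes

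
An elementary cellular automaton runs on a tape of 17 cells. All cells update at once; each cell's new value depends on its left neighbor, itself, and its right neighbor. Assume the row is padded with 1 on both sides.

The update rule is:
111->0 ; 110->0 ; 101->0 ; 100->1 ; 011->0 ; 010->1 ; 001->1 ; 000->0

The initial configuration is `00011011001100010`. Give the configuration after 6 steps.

10100000110010110
00110001001110000
11001011110001001
00111000001011110
11000100011000000
00101110100100001

00101110100100001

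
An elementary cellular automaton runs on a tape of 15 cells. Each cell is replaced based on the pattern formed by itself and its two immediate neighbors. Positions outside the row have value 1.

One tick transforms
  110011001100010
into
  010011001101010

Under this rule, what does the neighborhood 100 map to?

At position 2 the neighborhood is 100; the next row has 0 there.

0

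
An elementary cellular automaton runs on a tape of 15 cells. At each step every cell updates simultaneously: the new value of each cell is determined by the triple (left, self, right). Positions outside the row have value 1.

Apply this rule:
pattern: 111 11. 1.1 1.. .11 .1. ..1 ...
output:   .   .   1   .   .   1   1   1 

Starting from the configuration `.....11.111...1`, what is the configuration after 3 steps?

.1111..1....11.
1.....11.111..1
..1111..1....1.

..1111..1....1.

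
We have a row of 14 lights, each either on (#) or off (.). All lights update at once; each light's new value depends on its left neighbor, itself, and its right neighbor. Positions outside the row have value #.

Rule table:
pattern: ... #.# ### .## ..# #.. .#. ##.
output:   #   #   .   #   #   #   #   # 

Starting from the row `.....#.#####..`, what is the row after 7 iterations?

########...###
.......#####..
########...###  (repeats iteration 1; period 2)
iteration 7: ########...###

########...###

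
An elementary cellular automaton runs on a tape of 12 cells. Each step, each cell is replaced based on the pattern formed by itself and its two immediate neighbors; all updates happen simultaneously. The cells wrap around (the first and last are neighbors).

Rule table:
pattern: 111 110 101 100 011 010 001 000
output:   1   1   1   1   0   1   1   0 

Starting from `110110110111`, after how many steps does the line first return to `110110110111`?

111011011011
111101101101
111110110110
011111011011
101111101101
110111110110
011011111011
101101111101
110110111110
011011011111
101101101111
110110110111

12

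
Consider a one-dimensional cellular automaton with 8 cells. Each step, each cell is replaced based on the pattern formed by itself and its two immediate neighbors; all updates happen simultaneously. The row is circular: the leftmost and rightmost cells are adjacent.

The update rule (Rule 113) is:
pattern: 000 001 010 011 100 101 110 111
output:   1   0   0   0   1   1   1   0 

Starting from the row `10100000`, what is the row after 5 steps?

step 1: 01011110
step 2: 00100011
step 3: 10011001
step 4: 11001100
step 5: 01100110

01100110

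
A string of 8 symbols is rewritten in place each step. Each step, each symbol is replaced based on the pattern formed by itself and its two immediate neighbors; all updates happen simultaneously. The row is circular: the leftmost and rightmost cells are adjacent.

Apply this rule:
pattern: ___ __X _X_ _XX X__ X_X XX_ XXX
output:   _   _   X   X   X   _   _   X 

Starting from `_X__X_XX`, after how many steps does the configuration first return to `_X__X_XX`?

_XX_X_X_
_X__X_XX

2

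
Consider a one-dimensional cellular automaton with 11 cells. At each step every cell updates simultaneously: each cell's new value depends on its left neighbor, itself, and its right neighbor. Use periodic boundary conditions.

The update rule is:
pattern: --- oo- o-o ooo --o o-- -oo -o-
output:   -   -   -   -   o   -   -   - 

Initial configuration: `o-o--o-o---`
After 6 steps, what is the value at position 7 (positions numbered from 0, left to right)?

-

----o-----o
---o-----o-
--o-----o--
-o-----o---
o-----o----
-----o----o
position 7 holds -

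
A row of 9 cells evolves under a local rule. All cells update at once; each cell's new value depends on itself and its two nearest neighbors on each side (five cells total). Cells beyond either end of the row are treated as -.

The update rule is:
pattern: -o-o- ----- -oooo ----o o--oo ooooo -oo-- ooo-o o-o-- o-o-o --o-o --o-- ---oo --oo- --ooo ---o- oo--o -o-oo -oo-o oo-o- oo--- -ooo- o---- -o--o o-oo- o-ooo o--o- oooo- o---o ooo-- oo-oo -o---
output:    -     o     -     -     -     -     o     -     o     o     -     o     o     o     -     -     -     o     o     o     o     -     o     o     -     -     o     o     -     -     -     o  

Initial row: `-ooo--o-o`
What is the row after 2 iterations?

iteration 1: o----o--o
iteration 2: ooo--oooo

ooo--oooo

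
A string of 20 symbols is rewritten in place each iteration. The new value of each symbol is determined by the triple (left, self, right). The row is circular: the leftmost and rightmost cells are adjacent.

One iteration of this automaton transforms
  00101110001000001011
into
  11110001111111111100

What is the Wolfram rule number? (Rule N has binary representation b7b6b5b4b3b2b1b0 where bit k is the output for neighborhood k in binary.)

55

position 5: 111 → 0  (bit 7 = 0)
position 6: 110 → 0  (bit 6 = 0)
position 3: 101 → 1  (bit 5 = 1)
position 0: 100 → 1  (bit 4 = 1)
position 4: 011 → 0  (bit 3 = 0)
position 2: 010 → 1  (bit 2 = 1)
position 1: 001 → 1  (bit 1 = 1)
position 8: 000 → 1  (bit 0 = 1)
bits b7..b0 = 00110111 = 55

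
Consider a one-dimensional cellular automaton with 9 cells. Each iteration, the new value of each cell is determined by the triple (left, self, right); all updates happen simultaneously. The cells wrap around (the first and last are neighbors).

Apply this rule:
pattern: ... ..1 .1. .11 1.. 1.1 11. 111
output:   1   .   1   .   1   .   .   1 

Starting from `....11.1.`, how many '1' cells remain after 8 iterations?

6

iteration 1: 111....11
iteration 2: 11.111..1
iteration 3: 1...1.1..
iteration 4: 111.1.11.
iteration 5: .1..1....
iteration 6: .11.11111
iteration 7: .....111.
iteration 8: 1111..1.1
count of 1: 6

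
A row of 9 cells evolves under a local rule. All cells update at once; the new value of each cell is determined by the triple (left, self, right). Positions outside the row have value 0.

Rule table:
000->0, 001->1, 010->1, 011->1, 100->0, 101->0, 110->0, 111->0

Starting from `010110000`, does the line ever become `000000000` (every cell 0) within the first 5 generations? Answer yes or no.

no

110100000
100100000
101100000
101000000
101000000
generation 5 is 101000000, still not uniform 0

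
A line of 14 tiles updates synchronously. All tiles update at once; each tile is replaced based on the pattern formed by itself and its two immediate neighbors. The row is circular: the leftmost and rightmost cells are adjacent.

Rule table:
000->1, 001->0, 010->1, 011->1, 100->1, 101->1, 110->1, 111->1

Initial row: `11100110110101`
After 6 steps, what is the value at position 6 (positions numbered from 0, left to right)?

1

11110111111111
11111111111111
11111111111111  (fixed point — unchanged through step 6)
position 6 holds 1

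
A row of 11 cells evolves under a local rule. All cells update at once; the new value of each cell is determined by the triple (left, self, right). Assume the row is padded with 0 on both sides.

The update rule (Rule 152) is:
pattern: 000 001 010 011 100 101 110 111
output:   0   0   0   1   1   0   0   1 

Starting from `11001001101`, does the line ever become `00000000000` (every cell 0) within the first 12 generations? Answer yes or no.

yes

10100101000
00010000100
00001000010
00000100001
00000010000
00000001000
00000000100
00000000010
00000000001
00000000000
all cells are 0 at generation 10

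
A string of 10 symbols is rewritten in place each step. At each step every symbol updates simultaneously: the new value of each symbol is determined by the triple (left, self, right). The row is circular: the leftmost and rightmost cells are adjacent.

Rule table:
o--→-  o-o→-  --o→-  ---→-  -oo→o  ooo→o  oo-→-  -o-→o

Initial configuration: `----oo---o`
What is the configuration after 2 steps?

----o----o
----o----o

----o----o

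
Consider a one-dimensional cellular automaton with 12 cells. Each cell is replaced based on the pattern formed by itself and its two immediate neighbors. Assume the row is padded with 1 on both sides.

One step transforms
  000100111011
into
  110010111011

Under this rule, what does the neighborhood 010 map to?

0

At position 3 the neighborhood is 010; the next row has 0 there.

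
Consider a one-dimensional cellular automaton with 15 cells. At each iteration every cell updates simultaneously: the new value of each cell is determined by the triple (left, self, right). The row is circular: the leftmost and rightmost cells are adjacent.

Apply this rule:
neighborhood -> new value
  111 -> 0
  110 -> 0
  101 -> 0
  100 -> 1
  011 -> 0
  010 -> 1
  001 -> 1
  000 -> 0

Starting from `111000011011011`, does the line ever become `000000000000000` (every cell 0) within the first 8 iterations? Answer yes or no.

000100100000000
001111110000000
010000001000000
111000011100000
000100100010001
101111110111011
000000000000000
all cells are 0 at iteration 7

yes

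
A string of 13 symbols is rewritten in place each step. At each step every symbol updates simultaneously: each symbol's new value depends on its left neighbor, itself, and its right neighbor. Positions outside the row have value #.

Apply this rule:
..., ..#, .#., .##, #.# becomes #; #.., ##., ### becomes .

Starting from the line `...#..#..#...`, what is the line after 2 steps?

.###.##.##.##
##..##.##.##.

##..##.##.##.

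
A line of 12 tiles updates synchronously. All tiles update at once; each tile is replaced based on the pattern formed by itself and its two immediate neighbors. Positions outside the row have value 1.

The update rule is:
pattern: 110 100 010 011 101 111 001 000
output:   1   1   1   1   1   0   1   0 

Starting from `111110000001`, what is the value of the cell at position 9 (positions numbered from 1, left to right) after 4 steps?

0

step 1: 000011000011
step 2: 100111100110
step 3: 111100111111
step 4: 000111100000
position 9 holds 0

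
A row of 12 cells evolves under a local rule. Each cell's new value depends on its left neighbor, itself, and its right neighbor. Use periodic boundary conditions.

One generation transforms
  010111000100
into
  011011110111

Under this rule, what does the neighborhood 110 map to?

At position 5 the neighborhood is 110; the next row has 1 there.

1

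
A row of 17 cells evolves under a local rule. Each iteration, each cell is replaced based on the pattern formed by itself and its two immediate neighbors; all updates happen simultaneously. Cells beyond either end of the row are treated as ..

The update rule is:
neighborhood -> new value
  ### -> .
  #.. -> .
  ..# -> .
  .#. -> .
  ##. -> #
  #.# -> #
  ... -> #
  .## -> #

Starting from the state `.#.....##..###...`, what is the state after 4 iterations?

#.####...#...###.

...###.##..#.#.##
##.#.####...#.###
###.##..#.#..##.#
#.####...#...###.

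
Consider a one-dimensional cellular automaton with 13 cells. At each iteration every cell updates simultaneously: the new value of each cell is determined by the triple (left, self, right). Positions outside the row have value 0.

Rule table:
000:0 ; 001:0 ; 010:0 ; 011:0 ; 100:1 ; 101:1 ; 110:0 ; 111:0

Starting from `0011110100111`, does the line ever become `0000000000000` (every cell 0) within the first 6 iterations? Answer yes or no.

iteration 1: 0000001010000
iteration 2: 0000000101000
iteration 3: 0000000010100
iteration 4: 0000000001010
iteration 5: 0000000000101
iteration 6: 0000000000010
iteration 6 is 0000000000010, still not uniform 0

no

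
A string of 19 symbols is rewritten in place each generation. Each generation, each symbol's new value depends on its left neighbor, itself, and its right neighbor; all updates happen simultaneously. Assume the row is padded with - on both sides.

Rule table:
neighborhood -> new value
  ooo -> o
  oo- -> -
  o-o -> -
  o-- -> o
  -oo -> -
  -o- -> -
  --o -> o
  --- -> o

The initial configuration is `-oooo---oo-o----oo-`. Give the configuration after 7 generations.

generation 1: o-oo-ooo----oooo--o
generation 2: ------o-oooo-oo-oo-
generation 3: oooooo---oo-------o
generation 4: -oooo-ooo--ooooooo-
generation 5: o-oo---o-oo-ooooo-o
generation 6: ----ooo------ooo---
generation 7: oooo-o-oooooo-o-ooo

oooo-o-oooooo-o-ooo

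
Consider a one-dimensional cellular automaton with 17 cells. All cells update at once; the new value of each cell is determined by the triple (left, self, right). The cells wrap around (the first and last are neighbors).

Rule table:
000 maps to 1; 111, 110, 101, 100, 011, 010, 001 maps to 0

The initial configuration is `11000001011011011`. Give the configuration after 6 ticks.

tick 1: 00011100000000000
tick 2: 11000001111111111
tick 3: 00011100000000000  (repeats tick 1; period 2)
tick 6: 11000001111111111

11000001111111111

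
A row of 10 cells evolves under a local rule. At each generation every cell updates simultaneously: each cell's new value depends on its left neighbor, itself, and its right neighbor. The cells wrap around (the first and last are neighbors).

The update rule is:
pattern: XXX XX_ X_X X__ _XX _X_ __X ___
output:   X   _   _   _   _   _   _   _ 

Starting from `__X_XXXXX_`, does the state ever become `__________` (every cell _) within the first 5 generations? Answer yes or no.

generation 1: _____XXX__
generation 2: ______X___
generation 3: __________
all cells are _ at generation 3

yes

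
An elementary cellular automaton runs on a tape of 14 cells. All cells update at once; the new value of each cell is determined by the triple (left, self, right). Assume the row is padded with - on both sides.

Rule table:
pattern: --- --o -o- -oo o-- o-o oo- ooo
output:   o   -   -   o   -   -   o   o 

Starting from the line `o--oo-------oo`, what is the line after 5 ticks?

---oo-ooooo-oo
oo-oo-ooooo-oo
oo-oo-ooooo-oo  (fixed point — unchanged through tick 5)

oo-oo-ooooo-oo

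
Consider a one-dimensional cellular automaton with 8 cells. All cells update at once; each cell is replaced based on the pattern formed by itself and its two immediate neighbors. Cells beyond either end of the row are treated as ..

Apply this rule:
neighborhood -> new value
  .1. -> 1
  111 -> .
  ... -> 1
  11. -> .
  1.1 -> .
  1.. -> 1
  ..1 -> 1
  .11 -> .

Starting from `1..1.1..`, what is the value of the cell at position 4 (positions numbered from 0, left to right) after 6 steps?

step 1: 1111.111
step 2: ........
step 3: 11111111
step 4: ........  (repeats step 2; period 2)
step 6: ........
position 4 holds .

.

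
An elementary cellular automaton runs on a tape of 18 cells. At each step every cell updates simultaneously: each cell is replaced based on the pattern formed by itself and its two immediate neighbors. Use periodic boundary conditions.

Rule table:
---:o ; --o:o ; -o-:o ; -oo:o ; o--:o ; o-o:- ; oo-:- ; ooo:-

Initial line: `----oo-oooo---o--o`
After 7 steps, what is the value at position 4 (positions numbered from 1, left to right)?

o

ooooo--o---ooooooo
-----ooooooo------
oooooo------oooooo
------ooooooo-----
ooooooo------ooooo
-------ooooooo----
oooooooo------oooo
position 4 holds o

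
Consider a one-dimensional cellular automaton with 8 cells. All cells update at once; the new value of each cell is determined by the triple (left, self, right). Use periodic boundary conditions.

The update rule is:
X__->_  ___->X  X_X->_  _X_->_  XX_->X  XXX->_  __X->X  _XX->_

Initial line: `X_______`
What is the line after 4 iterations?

XXX___X_

iteration 1: __XXXXXX
iteration 2: _X_____X
iteration 3: ___XXXX_
iteration 4: XXX___X_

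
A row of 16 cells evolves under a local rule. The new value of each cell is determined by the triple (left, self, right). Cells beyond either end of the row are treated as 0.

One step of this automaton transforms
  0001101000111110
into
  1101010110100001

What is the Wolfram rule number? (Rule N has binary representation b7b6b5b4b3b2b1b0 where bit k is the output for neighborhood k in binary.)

position 11: 111 → 0  (bit 7 = 0)
position 4: 110 → 0  (bit 6 = 0)
position 5: 101 → 1  (bit 5 = 1)
position 7: 100 → 1  (bit 4 = 1)
position 3: 011 → 1  (bit 3 = 1)
position 6: 010 → 0  (bit 2 = 0)
position 2: 001 → 0  (bit 1 = 0)
position 0: 000 → 1  (bit 0 = 1)
bits b7..b0 = 00111001 = 57

57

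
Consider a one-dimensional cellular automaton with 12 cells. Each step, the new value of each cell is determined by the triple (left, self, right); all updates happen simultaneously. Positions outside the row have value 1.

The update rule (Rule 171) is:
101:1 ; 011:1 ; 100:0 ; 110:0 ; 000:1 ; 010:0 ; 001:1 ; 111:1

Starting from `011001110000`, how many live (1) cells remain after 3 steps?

step 1: 110011100111
step 2: 100111001111
step 3: 001110011111
count of 1: 8

8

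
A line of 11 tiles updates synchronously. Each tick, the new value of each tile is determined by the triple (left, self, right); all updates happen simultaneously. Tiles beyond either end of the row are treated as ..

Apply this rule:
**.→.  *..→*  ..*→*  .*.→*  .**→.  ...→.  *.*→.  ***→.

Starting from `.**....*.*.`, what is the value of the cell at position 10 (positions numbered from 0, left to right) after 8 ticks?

*

tick 1: *..*..**.**
tick 2: ******.....
tick 3: ......*....
tick 4: .....***...
tick 5: ....*...*..
tick 6: ...***.***.
tick 7: ..*.......*
tick 8: .***.....**
position 10 holds *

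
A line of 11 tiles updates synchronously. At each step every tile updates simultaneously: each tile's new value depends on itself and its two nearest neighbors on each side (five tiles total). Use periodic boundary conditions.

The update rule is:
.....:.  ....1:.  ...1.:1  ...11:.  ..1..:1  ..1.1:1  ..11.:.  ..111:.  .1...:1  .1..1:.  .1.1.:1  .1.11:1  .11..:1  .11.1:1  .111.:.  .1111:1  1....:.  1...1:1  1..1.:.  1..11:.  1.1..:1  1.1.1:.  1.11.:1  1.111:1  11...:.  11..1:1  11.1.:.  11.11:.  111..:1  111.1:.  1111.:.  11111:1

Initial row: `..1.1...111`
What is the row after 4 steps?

..1.....11.

1.11111...1
1.111.1.1..
111....11..
..1.....11.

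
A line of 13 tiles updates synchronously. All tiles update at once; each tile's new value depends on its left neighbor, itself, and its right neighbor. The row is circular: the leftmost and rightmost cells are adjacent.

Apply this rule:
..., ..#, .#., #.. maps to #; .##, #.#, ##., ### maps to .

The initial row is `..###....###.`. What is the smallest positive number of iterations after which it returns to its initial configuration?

2

iteration 1: ##...####...#
iteration 2: ..###....###.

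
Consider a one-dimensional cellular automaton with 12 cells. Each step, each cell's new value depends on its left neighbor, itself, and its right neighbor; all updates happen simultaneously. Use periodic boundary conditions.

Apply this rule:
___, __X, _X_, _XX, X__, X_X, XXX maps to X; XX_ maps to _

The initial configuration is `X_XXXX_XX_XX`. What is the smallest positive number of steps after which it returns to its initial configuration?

12

_XXXX_XX_XXX
XXXX_XX_XXX_
XXX_XX_XXX_X
XX_XX_XXX_XX
X_XX_XXX_XXX
_XX_XXX_XXXX
XX_XXX_XXXX_
X_XXX_XXXX_X
_XXX_XXXX_XX
XXX_XXXX_XX_
XX_XXXX_XX_X
X_XXXX_XX_XX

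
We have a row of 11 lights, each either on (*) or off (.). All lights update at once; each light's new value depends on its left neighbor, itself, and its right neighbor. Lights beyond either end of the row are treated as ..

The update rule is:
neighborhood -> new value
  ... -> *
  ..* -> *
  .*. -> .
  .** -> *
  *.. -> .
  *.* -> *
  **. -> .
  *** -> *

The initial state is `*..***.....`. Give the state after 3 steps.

***..****..

step 1: ..***..****
step 2: ****..****.
step 3: ***..****..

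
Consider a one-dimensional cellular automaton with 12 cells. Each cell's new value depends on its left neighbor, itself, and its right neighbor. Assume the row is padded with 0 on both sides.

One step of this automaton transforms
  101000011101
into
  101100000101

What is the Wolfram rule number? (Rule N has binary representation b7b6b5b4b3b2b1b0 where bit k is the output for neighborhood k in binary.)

84

position 8: 111 → 0  (bit 7 = 0)
position 9: 110 → 1  (bit 6 = 1)
position 1: 101 → 0  (bit 5 = 0)
position 3: 100 → 1  (bit 4 = 1)
position 7: 011 → 0  (bit 3 = 0)
position 0: 010 → 1  (bit 2 = 1)
position 6: 001 → 0  (bit 1 = 0)
position 4: 000 → 0  (bit 0 = 0)
bits b7..b0 = 01010100 = 84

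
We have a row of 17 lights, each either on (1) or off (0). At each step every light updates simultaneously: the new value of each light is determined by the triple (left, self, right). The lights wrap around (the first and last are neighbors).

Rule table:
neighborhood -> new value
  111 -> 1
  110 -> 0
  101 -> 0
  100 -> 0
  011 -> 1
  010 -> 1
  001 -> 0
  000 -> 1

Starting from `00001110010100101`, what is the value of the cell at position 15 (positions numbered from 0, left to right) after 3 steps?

step 1: 01101100010100101
step 2: 01001001010100101
step 3: 01001001010100101
position 15 holds 0

0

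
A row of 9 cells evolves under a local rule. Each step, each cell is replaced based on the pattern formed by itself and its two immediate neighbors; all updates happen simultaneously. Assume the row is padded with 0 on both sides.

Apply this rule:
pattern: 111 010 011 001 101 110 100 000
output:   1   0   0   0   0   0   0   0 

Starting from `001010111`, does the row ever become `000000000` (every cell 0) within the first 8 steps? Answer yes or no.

yes

000000010
000000000
all cells are 0 at step 2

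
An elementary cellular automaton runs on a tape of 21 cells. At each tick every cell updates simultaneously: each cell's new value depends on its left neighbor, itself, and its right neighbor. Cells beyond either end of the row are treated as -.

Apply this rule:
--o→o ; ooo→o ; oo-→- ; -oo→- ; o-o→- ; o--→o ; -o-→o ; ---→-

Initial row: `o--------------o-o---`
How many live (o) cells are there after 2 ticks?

3

tick 1: oo------------oo-oo--
tick 2: --o----------o-----o-
count of o: 3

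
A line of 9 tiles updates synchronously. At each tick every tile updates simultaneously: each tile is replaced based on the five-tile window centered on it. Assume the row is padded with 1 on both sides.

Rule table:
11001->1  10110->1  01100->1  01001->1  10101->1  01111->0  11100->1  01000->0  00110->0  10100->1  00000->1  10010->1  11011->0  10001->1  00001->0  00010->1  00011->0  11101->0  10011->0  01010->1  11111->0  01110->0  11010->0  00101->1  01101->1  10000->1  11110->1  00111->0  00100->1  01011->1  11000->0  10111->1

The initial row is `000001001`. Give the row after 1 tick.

011011100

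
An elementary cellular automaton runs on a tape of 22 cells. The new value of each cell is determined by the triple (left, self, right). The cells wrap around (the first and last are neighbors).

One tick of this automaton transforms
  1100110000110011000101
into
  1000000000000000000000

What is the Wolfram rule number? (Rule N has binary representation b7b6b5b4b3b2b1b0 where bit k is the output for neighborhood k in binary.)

position 0: 111 → 1  (bit 7 = 1)
position 1: 110 → 0  (bit 6 = 0)
position 20: 101 → 0  (bit 5 = 0)
position 2: 100 → 0  (bit 4 = 0)
position 4: 011 → 0  (bit 3 = 0)
position 19: 010 → 0  (bit 2 = 0)
position 3: 001 → 0  (bit 1 = 0)
position 7: 000 → 0  (bit 0 = 0)
bits b7..b0 = 10000000 = 128

128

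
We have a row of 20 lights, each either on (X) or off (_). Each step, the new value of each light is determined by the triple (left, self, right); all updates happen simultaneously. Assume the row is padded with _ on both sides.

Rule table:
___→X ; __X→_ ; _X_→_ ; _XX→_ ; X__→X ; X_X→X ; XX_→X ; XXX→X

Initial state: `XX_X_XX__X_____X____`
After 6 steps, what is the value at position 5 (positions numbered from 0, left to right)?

_

step 1: _XX_X_XX__XXXX__XXXX
step 2: __XX_X_XX__XXXX__XXX
step 3: X__XX_X_XX__XXXX__XX
step 4: _X__XX_X_XX__XXXX__X
step 5: __X__XX_X_XX__XXXX__
step 6: X__X__XX_X_XX__XXXXX
position 5 holds _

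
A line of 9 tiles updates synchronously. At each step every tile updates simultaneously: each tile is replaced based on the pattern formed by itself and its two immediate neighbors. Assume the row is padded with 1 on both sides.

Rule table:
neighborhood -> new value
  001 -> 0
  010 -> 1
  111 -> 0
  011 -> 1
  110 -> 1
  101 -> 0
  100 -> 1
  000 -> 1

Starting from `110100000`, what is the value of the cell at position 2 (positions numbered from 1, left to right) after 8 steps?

step 1: 010111110
step 2: 010100010
step 3: 010111010
step 4: 010101010
step 5: 010101010  (fixed point — unchanged through step 8)
position 2 holds 1

1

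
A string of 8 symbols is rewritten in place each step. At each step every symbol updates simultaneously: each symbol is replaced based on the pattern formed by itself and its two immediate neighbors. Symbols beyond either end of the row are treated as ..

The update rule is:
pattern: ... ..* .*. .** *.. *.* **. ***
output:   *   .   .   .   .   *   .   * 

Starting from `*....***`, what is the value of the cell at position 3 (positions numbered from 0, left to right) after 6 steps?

.

..**..*.
*.......
..******
*..****.
....**..
***....*
position 3 holds .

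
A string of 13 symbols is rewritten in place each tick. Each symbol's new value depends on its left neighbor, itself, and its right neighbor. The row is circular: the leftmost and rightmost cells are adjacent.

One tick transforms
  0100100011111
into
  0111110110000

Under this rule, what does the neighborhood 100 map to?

At position 2 the neighborhood is 100; the next row has 1 there.

1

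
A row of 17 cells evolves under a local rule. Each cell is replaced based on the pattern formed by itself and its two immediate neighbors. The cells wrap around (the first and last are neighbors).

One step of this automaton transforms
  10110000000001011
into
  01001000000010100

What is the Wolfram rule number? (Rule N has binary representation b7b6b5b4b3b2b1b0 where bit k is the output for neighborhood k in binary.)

position 16: 111 → 0  (bit 7 = 0)
position 0: 110 → 0  (bit 6 = 0)
position 1: 101 → 1  (bit 5 = 1)
position 4: 100 → 1  (bit 4 = 1)
position 2: 011 → 0  (bit 3 = 0)
position 13: 010 → 0  (bit 2 = 0)
position 12: 001 → 1  (bit 1 = 1)
position 5: 000 → 0  (bit 0 = 0)
bits b7..b0 = 00110010 = 50

50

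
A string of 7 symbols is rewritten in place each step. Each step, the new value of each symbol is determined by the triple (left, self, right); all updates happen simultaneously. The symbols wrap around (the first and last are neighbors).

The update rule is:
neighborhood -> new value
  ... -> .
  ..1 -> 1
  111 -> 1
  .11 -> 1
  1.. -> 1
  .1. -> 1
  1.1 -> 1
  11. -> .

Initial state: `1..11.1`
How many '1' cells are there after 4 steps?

5

.111.11
111.11.
11.11.1
1.11.11
count of 1: 5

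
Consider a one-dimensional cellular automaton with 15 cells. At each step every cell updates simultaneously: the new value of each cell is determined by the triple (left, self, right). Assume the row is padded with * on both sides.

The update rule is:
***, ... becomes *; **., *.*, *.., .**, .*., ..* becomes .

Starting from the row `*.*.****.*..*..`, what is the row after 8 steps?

step 1: .....**........
step 2: .***....******.
step 3: ..*..**..****..
step 4: ..........**...
step 5: .********....*.
step 6: ..******..**...
step 7: ...****......*.
step 8: .*..**..****...

.*..**..****...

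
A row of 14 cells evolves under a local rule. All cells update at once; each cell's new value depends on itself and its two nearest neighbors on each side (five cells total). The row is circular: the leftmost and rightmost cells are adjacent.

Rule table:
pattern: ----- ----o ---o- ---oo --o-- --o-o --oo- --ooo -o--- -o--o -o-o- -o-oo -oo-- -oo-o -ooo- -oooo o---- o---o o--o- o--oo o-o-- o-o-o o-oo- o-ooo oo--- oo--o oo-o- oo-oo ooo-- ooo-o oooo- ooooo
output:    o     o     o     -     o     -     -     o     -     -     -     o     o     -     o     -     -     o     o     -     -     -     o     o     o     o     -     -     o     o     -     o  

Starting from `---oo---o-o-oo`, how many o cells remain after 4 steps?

9

oo--oooo---ooo
-oo-o--ooo-o-o
oo-----ooo----
-oo-oo-oooo-o-
count of o: 9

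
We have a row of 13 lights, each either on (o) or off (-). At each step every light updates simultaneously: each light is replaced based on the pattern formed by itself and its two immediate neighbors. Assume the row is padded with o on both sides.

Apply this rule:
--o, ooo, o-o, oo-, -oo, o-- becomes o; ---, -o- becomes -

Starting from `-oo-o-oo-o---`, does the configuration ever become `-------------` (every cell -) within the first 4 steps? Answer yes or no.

oooo-oooo-o-o
oooooooooo-oo
ooooooooooooo
ooooooooooooo
step 4 is ooooooooooooo, still not uniform -

no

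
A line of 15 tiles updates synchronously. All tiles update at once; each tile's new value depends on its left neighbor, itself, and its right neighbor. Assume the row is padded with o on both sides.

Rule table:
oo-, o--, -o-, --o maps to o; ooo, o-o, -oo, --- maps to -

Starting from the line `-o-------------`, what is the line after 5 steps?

-oo-----------o
--oo---------o-
oo-oo-------oo-
-o--oo-----o-o-
-ooo-oo---oo-o-

-ooo-oo---oo-o-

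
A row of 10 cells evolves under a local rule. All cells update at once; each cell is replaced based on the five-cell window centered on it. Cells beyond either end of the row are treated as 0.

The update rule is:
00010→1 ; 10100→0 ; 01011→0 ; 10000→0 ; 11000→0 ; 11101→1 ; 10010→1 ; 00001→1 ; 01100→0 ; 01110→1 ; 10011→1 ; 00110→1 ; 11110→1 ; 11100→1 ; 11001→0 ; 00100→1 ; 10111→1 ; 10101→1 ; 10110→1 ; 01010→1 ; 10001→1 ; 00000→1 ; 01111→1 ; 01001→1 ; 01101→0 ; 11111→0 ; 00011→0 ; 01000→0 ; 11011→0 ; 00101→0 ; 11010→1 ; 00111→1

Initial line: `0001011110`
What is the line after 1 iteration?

1110011110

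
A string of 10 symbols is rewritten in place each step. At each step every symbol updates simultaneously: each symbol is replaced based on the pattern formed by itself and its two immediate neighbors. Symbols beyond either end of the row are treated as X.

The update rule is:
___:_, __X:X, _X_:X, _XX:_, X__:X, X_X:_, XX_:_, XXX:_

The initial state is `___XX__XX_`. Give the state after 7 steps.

X_X__XX___
__XXX__X_X
XX___XXX__
__X_X___XX
XXX_XX_X__
_______XXX
X_____X___

X_____X___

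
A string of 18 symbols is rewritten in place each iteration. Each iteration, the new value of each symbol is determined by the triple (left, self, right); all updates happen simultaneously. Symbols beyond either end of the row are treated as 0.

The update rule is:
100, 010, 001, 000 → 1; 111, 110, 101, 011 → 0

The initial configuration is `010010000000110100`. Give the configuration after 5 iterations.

111111111111000111

iteration 1: 111111111111000111
iteration 2: 000000000000111000
iteration 3: 111111111111000111  (repeats iteration 1; period 2)
iteration 5: 111111111111000111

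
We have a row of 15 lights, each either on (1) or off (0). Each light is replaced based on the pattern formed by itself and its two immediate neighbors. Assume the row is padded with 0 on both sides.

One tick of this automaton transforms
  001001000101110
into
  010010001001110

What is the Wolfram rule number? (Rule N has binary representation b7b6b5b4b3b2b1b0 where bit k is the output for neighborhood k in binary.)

202

position 12: 111 → 1  (bit 7 = 1)
position 13: 110 → 1  (bit 6 = 1)
position 10: 101 → 0  (bit 5 = 0)
position 3: 100 → 0  (bit 4 = 0)
position 11: 011 → 1  (bit 3 = 1)
position 2: 010 → 0  (bit 2 = 0)
position 1: 001 → 1  (bit 1 = 1)
position 0: 000 → 0  (bit 0 = 0)
bits b7..b0 = 11001010 = 202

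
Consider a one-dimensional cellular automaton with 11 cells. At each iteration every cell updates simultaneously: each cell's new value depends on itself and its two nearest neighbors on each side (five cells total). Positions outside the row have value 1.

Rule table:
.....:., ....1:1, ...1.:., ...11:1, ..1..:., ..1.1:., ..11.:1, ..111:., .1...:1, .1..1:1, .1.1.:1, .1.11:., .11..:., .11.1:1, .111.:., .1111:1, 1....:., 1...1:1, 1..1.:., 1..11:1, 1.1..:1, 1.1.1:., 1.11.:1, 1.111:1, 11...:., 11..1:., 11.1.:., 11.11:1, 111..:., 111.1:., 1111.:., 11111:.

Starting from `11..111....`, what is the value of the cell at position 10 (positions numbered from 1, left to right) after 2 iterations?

...1.....11
.1..1..11.1
position 10 holds .

.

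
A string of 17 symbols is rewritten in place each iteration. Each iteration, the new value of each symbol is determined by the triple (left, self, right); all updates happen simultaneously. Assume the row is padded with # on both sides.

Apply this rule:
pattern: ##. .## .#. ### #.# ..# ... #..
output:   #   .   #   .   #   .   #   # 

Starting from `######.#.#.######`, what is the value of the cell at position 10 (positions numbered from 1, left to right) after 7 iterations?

.....######......
####......######.
...######......##
##......######...
.######......###.
#.....######...##
#####......###...
position 10 holds .

.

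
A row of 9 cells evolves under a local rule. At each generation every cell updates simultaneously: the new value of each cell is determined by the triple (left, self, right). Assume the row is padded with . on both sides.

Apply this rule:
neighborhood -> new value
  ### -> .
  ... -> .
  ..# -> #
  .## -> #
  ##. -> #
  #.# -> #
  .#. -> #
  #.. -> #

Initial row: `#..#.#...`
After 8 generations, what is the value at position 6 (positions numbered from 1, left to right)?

.

#######..
#.....##.
##...####
###.##..#
#.#######
###.....#
#.##...##
#####.###
position 6 holds .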